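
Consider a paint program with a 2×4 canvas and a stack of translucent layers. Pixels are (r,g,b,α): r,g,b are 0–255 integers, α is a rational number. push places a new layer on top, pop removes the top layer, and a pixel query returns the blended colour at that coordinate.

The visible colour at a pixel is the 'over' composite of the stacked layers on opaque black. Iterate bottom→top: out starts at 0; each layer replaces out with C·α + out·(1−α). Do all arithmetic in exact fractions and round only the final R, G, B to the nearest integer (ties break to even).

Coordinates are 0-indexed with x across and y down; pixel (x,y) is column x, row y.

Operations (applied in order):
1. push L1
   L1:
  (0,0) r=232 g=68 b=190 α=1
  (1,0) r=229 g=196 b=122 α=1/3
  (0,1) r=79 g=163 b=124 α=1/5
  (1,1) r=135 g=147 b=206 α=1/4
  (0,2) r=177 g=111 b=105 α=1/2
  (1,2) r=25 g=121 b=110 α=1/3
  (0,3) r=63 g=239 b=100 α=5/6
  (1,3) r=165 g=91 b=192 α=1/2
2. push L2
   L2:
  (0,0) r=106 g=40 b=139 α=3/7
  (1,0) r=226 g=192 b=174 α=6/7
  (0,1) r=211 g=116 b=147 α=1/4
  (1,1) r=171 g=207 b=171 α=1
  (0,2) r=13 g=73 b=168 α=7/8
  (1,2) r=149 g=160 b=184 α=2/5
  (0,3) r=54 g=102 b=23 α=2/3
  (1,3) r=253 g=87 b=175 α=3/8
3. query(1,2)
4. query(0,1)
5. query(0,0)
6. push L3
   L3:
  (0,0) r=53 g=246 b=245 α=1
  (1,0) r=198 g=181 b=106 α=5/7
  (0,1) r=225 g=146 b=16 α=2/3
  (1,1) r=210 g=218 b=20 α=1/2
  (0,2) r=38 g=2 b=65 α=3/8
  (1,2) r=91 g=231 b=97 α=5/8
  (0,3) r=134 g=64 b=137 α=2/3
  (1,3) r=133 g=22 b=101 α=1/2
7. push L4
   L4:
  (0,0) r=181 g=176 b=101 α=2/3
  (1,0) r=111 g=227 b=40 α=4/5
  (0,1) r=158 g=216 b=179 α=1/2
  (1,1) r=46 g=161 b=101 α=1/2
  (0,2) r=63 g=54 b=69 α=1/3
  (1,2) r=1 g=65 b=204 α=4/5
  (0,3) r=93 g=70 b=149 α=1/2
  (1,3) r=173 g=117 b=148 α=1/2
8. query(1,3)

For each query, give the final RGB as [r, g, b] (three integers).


at x=1,y=2 over L1,L2:
L1 α=1/3: [25/3, 121/3, 110/3]
L2 α=2/5: [323/5, 441/5, 478/5]
→ [65, 88, 96]

(0,1) stack=L1,L2; from [0,0,0]:
after L1 α=1/5: [79/5, 163/5, 124/5]
after L2 α=1/4: [323/5, 1069/20, 1107/20]
= [65, 53, 55]

(0,0) stack=L1,L2; from [0,0,0]:
+L1 (α=1) → [232, 68, 190]
+L2 (α=3/7) → [178, 56, 1177/7]
rounded: [178, 56, 168]

(1,3) stack=L1,L2,L3,L4; from [0,0,0]:
L1 α=1/2: [165/2, 91/2, 96]
L2 α=3/8: [2343/16, 977/16, 1005/8]
L3 α=1/2: [4471/32, 1329/32, 1813/16]
L4 α=1/2: [10007/64, 5073/64, 4181/32]
= [156, 79, 131]


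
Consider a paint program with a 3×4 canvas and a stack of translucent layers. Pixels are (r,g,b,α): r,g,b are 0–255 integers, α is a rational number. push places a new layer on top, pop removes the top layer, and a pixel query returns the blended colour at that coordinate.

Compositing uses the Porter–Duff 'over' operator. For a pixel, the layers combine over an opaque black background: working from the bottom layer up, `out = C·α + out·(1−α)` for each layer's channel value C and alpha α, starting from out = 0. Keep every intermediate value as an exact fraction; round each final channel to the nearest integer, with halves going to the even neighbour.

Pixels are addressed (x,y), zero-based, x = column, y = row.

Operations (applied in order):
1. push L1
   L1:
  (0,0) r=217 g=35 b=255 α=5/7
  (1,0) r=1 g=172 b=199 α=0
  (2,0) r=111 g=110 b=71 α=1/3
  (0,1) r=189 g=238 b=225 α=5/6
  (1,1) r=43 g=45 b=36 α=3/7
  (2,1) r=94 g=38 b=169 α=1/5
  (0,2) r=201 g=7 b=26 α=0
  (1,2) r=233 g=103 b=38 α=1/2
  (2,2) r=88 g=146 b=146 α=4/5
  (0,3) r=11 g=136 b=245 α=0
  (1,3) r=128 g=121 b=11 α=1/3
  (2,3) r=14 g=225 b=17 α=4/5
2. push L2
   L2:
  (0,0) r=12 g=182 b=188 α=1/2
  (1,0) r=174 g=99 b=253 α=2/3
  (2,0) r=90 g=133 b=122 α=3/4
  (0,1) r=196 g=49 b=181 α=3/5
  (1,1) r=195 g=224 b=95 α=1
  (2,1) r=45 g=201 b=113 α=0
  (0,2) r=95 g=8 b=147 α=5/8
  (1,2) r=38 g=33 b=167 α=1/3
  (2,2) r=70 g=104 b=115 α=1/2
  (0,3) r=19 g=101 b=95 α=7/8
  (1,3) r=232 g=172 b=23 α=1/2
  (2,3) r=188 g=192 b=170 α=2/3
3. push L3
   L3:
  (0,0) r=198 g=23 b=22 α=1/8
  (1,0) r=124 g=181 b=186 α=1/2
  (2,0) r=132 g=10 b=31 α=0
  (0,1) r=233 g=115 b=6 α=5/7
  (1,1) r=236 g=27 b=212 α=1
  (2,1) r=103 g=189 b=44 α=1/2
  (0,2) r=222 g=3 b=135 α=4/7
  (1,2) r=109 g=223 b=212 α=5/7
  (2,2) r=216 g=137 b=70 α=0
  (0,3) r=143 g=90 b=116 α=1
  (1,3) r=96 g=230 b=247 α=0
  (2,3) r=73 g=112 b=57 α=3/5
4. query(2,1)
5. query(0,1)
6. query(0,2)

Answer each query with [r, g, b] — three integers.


query (2,1) [L1,L2,L3] — begin 0,0,0
after L1 α=1/5: [94/5, 38/5, 169/5]
after L2 α=0: [94/5, 38/5, 169/5]
after L3 α=1/2: [609/10, 983/10, 389/10]
→ [61, 98, 39]

query (0,1) [L1,L2,L3] — begin 0,0,0
L1 α=5/6: [315/2, 595/3, 375/2]
L2 α=3/5: [903/5, 1631/15, 918/5]
L3 α=5/7: [7631/35, 11887/105, 1986/35]
→ [218, 113, 57]

query (0,2) [L1,L2,L3] — begin 0,0,0
+L1 (α=0) → [0, 0, 0]
+L2 (α=5/8) → [475/8, 5, 735/8]
+L3 (α=4/7) → [8529/56, 27/7, 6525/56]
→ [152, 4, 117]


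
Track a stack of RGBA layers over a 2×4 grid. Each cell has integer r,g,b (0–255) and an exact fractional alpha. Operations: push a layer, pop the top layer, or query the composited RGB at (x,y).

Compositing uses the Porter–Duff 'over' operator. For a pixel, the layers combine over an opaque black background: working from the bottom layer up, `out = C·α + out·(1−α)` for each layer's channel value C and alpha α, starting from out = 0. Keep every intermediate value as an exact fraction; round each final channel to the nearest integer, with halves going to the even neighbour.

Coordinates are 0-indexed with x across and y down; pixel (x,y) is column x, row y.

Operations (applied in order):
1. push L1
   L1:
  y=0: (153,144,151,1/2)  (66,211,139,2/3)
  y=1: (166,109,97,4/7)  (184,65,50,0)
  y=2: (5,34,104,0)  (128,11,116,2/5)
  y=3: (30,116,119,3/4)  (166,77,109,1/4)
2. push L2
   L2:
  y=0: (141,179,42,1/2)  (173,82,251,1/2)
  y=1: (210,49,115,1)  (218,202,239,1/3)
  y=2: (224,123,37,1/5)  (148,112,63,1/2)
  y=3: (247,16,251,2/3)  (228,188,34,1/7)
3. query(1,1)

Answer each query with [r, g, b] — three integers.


at x=1,y=1 over L1,L2:
L1 α=0: [0, 0, 0]
L2 α=1/3: [218/3, 202/3, 239/3]
= [73, 67, 80]


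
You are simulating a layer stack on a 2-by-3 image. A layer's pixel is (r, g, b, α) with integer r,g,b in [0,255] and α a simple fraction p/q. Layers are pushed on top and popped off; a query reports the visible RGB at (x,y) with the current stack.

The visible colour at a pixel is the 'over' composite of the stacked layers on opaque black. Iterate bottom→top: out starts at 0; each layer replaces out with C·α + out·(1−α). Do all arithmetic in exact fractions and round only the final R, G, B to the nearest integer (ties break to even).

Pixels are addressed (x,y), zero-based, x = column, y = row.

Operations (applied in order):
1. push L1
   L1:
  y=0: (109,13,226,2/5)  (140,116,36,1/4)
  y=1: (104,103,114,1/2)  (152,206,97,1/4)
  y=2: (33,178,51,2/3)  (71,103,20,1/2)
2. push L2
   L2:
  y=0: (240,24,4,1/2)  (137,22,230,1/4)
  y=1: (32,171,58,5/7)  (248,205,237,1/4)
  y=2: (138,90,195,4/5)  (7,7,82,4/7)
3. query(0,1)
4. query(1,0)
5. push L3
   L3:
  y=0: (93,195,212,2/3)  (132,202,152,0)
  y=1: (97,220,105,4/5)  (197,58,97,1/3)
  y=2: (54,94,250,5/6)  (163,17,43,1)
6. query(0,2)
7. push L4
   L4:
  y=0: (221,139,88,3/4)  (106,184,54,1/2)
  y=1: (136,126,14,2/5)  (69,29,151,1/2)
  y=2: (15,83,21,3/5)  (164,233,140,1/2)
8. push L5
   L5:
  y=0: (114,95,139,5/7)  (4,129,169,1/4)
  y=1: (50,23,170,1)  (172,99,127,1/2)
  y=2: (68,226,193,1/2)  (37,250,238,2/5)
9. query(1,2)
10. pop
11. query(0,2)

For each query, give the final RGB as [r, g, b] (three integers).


query (0,1) [L1,L2] — begin 0,0,0
+L1 (α=1/2) → [52, 103/2, 57]
+L2 (α=5/7) → [264/7, 958/7, 404/7]
rounded: [38, 137, 58]

query (1,0) [L1,L2] — begin 0,0,0
L1 α=1/4: [35, 29, 9]
L2 α=1/4: [121/2, 109/4, 257/4]
= [60, 27, 64]

at x=0,y=2 over L1,L2,L3:
after L1 α=2/3: [22, 356/3, 34]
after L2 α=4/5: [574/5, 1436/15, 814/5]
after L3 α=5/6: [962/15, 4243/45, 3532/15]
= [64, 94, 235]

query (1,2) [L1,L2,L3,L4,L5] — begin 0,0,0
after L1 α=1/2: [71/2, 103/2, 10]
after L2 α=4/7: [269/14, 365/14, 358/7]
after L3 α=1: [163, 17, 43]
after L4 α=1/2: [327/2, 125, 183/2]
after L5 α=2/5: [1129/10, 175, 1501/10]
→ [113, 175, 150]

at x=0,y=2 over L1,L2,L3,L4:
L1 α=2/3: [22, 356/3, 34]
L2 α=4/5: [574/5, 1436/15, 814/5]
L3 α=5/6: [962/15, 4243/45, 3532/15]
L4 α=3/5: [2599/75, 19691/225, 8009/75]
= [35, 88, 107]


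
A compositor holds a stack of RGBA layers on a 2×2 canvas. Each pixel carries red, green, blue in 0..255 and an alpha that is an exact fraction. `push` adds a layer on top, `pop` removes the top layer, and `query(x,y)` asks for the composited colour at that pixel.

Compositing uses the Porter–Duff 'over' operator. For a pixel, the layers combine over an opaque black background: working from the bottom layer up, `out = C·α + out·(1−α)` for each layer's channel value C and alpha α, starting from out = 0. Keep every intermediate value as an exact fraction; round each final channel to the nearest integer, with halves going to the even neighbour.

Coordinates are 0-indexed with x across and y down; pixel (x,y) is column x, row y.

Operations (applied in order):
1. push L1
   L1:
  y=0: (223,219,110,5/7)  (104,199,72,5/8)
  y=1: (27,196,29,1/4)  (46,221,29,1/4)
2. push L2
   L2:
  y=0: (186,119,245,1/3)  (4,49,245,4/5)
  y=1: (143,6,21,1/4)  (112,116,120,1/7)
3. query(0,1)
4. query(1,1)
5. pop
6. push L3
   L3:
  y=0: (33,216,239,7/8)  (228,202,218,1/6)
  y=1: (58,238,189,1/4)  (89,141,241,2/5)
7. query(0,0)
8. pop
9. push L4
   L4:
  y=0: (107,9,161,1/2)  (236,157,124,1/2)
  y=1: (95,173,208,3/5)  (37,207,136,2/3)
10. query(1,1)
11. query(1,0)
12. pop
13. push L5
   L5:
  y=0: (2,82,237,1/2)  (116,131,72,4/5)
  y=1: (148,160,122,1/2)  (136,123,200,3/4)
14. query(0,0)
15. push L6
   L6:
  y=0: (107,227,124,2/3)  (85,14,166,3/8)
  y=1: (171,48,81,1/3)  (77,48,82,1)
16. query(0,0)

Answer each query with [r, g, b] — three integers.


query (0,1) [L1,L2] — begin 0,0,0
after L1 α=1/4: [27/4, 49, 29/4]
after L2 α=1/4: [653/16, 153/4, 171/16]
= [41, 38, 11]

query (1,1) [L1,L2] — begin 0,0,0
+L1 (α=1/4) → [23/2, 221/4, 29/4]
+L2 (α=1/7) → [181/7, 895/14, 327/14]
rounded: [26, 64, 23]

query (0,0) [L1,L3] — begin 0,0,0
L1 α=5/7: [1115/7, 1095/7, 550/7]
L3 α=7/8: [683/14, 11679/56, 12261/56]
= [49, 209, 219]

query (1,1) [L1,L4] — begin 0,0,0
+L1 (α=1/4) → [23/2, 221/4, 29/4]
+L4 (α=2/3) → [57/2, 1877/12, 1117/12]
rounded: [28, 156, 93]

(1,0) stack=L1,L4; from [0,0,0]:
L1 α=5/8: [65, 995/8, 45]
L4 α=1/2: [301/2, 2251/16, 169/2]
= [150, 141, 84]

(0,0) stack=L1,L5; from [0,0,0]:
+L1 (α=5/7) → [1115/7, 1095/7, 550/7]
+L5 (α=1/2) → [1129/14, 1669/14, 2209/14]
= [81, 119, 158]

at x=0,y=0 over L1,L5,L6:
+L1 (α=5/7) → [1115/7, 1095/7, 550/7]
+L5 (α=1/2) → [1129/14, 1669/14, 2209/14]
+L6 (α=2/3) → [1375/14, 2675/14, 5681/42]
→ [98, 191, 135]


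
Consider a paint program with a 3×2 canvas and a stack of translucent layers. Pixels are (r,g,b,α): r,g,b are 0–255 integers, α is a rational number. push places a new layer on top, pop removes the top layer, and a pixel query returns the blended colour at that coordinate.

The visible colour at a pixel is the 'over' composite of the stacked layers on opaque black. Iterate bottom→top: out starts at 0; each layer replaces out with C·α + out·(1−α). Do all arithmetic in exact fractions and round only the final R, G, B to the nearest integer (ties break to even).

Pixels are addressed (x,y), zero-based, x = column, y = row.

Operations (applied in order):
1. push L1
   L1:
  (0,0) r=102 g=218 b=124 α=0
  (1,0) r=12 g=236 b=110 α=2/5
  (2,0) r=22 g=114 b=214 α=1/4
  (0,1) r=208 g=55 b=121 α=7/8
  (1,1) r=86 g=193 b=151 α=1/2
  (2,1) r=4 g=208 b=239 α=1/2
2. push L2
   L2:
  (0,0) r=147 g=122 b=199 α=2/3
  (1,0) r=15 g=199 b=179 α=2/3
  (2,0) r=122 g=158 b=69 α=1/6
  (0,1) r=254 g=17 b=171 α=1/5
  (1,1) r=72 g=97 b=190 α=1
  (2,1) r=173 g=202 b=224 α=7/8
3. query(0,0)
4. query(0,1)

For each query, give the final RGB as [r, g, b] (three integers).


query (0,0) [L1,L2] — begin 0,0,0
L1 α=0: [0, 0, 0]
L2 α=2/3: [98, 244/3, 398/3]
→ [98, 81, 133]

at x=0,y=1 over L1,L2:
after L1 α=7/8: [182, 385/8, 847/8]
after L2 α=1/5: [982/5, 419/10, 1189/10]
rounded: [196, 42, 119]


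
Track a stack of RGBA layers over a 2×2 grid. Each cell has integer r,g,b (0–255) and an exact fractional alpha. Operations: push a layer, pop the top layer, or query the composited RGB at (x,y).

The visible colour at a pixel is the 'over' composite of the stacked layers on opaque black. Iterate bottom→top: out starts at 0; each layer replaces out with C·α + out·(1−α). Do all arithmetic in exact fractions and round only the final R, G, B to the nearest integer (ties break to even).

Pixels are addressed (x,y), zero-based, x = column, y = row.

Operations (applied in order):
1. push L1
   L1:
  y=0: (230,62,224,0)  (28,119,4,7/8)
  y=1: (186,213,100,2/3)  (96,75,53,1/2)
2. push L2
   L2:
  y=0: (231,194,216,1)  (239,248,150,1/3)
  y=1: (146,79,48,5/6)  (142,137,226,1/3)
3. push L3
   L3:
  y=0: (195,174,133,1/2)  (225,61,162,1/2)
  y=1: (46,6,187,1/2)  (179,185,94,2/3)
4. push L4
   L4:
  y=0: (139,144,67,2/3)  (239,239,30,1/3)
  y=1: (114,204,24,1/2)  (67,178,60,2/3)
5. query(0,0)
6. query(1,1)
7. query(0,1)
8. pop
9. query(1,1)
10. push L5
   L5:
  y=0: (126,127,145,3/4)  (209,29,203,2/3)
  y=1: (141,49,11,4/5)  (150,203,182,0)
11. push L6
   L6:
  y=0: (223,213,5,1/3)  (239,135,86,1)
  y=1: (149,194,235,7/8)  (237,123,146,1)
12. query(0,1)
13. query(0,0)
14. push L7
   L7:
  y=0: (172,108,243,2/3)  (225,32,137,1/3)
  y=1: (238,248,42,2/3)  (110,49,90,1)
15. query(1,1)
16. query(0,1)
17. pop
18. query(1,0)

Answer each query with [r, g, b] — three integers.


query (0,0) [L1,L2,L3,L4] — begin 0,0,0
L1 α=0: [0, 0, 0]
L2 α=1: [231, 194, 216]
L3 α=1/2: [213, 184, 349/2]
L4 α=2/3: [491/3, 472/3, 617/6]
= [164, 157, 103]

at x=1,y=1 over L1,L2,L3,L4:
L1 α=1/2: [48, 75/2, 53/2]
L2 α=1/3: [238/3, 212/3, 93]
L3 α=2/3: [1312/9, 1322/9, 281/3]
L4 α=2/3: [2518/27, 4526/27, 641/9]
= [93, 168, 71]

(0,1) stack=L1,L2,L3,L4; from [0,0,0]:
after L1 α=2/3: [124, 142, 200/3]
after L2 α=5/6: [427/3, 179/2, 460/9]
after L3 α=1/2: [565/6, 191/4, 2143/18]
after L4 α=1/2: [1249/12, 1007/8, 2575/36]
→ [104, 126, 72]

(1,1) stack=L1,L2,L3; from [0,0,0]:
after L1 α=1/2: [48, 75/2, 53/2]
after L2 α=1/3: [238/3, 212/3, 93]
after L3 α=2/3: [1312/9, 1322/9, 281/3]
→ [146, 147, 94]

at x=0,y=1 over L1,L2,L3,L5,L6:
L1 α=2/3: [124, 142, 200/3]
L2 α=5/6: [427/3, 179/2, 460/9]
L3 α=1/2: [565/6, 191/4, 2143/18]
L5 α=4/5: [3949/30, 195/4, 587/18]
L6 α=7/8: [35239/240, 5627/32, 30197/144]
= [147, 176, 210]

(0,0) stack=L1,L2,L3,L5,L6; from [0,0,0]:
+L1 (α=0) → [0, 0, 0]
+L2 (α=1) → [231, 194, 216]
+L3 (α=1/2) → [213, 184, 349/2]
+L5 (α=3/4) → [591/4, 565/4, 1219/8]
+L6 (α=1/3) → [1037/6, 991/6, 413/4]
rounded: [173, 165, 103]

query (1,1) [L1,L2,L3,L5,L6,L7] — begin 0,0,0
L1 α=1/2: [48, 75/2, 53/2]
L2 α=1/3: [238/3, 212/3, 93]
L3 α=2/3: [1312/9, 1322/9, 281/3]
L5 α=0: [1312/9, 1322/9, 281/3]
L6 α=1: [237, 123, 146]
L7 α=1: [110, 49, 90]
→ [110, 49, 90]

(0,1) stack=L1,L2,L3,L5,L6,L7; from [0,0,0]:
+L1 (α=2/3) → [124, 142, 200/3]
+L2 (α=5/6) → [427/3, 179/2, 460/9]
+L3 (α=1/2) → [565/6, 191/4, 2143/18]
+L5 (α=4/5) → [3949/30, 195/4, 587/18]
+L6 (α=7/8) → [35239/240, 5627/32, 30197/144]
+L7 (α=2/3) → [149479/720, 21499/96, 42293/432]
→ [208, 224, 98]

query (1,0) [L1,L2,L3,L5,L6] — begin 0,0,0
after L1 α=7/8: [49/2, 833/8, 7/2]
after L2 α=1/3: [96, 1825/12, 157/3]
after L3 α=1/2: [321/2, 2557/24, 643/6]
after L5 α=2/3: [1157/6, 3949/72, 3079/18]
after L6 α=1: [239, 135, 86]
→ [239, 135, 86]


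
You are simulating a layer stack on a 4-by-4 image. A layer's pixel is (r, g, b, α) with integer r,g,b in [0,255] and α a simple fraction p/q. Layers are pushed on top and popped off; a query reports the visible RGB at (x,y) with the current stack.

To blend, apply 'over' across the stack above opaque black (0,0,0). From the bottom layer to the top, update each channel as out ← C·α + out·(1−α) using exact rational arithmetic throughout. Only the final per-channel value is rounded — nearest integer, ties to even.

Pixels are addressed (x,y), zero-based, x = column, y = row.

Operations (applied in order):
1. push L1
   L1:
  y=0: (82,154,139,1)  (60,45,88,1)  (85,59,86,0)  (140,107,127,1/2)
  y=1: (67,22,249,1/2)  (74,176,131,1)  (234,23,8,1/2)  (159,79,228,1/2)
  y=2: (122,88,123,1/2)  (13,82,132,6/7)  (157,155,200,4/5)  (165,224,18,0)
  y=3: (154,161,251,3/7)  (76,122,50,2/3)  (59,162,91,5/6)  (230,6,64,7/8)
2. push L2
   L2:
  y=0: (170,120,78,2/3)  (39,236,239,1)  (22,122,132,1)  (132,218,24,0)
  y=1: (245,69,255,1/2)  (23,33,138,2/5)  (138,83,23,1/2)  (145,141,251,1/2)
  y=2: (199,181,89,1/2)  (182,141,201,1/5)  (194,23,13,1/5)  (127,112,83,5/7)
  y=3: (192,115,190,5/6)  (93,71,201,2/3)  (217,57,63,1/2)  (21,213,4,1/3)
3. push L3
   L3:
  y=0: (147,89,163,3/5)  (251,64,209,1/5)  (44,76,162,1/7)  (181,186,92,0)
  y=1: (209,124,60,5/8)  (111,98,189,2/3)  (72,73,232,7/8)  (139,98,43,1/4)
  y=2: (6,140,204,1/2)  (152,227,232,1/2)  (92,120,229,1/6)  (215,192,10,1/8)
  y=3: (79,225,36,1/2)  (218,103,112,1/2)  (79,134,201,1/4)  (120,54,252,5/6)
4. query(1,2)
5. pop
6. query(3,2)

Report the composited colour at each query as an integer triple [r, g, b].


query (1,2) [L1,L2,L3] — begin 0,0,0
+L1 (α=6/7) → [78/7, 492/7, 792/7]
+L2 (α=1/5) → [1586/35, 591/7, 915/7]
+L3 (α=1/2) → [3453/35, 1090/7, 2539/14]
→ [99, 156, 181]

at x=3,y=2 over L1,L2:
+L1 (α=0) → [0, 0, 0]
+L2 (α=5/7) → [635/7, 80, 415/7]
= [91, 80, 59]


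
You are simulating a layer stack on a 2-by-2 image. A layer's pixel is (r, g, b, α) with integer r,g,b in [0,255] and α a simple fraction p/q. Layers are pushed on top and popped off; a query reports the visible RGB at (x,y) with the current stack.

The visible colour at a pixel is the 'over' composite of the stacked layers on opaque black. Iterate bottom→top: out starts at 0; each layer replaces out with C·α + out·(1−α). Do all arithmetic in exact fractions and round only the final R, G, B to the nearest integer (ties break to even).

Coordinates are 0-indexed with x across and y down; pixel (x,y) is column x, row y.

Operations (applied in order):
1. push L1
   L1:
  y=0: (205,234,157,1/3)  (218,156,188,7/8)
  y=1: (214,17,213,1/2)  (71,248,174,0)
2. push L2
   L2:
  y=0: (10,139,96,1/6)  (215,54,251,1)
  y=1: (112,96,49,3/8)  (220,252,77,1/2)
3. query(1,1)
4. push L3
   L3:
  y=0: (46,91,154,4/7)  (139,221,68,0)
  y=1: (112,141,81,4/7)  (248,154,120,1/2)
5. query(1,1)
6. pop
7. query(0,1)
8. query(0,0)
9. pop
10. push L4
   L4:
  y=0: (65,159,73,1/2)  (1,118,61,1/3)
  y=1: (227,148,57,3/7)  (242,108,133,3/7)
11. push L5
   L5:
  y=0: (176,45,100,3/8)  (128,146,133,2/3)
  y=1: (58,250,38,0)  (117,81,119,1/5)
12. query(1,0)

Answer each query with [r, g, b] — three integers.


query (1,1) [L1,L2] — begin 0,0,0
after L1 α=0: [0, 0, 0]
after L2 α=1/2: [110, 126, 77/2]
rounded: [110, 126, 38]

at x=1,y=1 over L1,L2,L3:
after L1 α=0: [0, 0, 0]
after L2 α=1/2: [110, 126, 77/2]
after L3 α=1/2: [179, 140, 317/4]
→ [179, 140, 79]

(0,1) stack=L1,L2; from [0,0,0]:
L1 α=1/2: [107, 17/2, 213/2]
L2 α=3/8: [871/8, 661/16, 1359/16]
rounded: [109, 41, 85]

query (0,0) [L1,L2] — begin 0,0,0
after L1 α=1/3: [205/3, 78, 157/3]
after L2 α=1/6: [1055/18, 529/6, 1073/18]
rounded: [59, 88, 60]

(1,0) stack=L1,L4,L5; from [0,0,0]:
+L1 (α=7/8) → [763/4, 273/2, 329/2]
+L4 (α=1/3) → [255/2, 391/3, 130]
+L5 (α=2/3) → [767/6, 1267/9, 132]
rounded: [128, 141, 132]


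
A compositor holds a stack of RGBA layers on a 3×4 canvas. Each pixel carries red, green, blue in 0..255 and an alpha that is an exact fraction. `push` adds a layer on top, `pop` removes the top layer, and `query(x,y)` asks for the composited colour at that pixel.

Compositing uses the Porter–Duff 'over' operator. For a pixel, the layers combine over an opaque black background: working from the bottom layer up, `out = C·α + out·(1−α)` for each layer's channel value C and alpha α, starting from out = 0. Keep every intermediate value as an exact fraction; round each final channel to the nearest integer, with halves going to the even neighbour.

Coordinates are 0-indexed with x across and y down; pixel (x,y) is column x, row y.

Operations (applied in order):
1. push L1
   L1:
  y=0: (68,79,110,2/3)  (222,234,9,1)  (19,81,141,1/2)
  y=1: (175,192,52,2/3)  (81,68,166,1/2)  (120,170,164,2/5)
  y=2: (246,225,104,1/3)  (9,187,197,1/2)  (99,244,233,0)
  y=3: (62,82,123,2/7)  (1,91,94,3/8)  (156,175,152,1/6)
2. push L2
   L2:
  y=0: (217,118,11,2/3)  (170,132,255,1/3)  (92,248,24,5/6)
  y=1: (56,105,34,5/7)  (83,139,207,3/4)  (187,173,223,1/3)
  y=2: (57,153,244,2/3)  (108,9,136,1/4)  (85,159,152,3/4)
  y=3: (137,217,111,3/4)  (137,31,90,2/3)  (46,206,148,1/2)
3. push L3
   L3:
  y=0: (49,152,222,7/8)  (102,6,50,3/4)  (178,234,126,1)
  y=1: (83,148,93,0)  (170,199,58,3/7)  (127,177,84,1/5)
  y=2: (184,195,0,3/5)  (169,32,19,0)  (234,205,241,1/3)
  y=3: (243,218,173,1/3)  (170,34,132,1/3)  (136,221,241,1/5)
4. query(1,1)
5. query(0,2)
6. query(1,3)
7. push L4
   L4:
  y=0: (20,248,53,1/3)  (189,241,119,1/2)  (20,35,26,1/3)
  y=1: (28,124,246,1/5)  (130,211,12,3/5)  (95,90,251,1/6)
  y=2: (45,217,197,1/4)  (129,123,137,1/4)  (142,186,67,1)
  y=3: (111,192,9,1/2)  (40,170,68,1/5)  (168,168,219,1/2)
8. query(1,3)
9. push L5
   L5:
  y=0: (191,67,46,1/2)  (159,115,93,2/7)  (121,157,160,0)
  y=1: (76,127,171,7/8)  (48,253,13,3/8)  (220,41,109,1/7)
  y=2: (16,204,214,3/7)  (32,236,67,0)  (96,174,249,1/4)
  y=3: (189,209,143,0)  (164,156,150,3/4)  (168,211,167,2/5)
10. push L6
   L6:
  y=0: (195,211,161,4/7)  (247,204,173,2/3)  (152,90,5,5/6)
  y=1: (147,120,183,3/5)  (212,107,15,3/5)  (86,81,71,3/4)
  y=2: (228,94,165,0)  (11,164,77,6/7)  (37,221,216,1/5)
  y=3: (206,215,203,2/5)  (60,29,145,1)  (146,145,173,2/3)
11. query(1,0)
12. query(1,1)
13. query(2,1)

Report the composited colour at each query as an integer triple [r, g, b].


(1,1) stack=L1,L2,L3; from [0,0,0]:
+L1 (α=1/2) → [81/2, 34, 83]
+L2 (α=3/4) → [579/8, 451/4, 176]
+L3 (α=3/7) → [1599/14, 1048/7, 878/7]
→ [114, 150, 125]

query (0,2) [L1,L2,L3] — begin 0,0,0
+L1 (α=1/3) → [82, 75, 104/3]
+L2 (α=2/3) → [196/3, 127, 1568/9]
+L3 (α=3/5) → [2048/15, 839/5, 3136/45]
→ [137, 168, 70]

query (1,3) [L1,L2,L3] — begin 0,0,0
L1 α=3/8: [3/8, 273/8, 141/4]
L2 α=2/3: [2195/24, 769/24, 287/4]
L3 α=1/3: [4235/36, 1177/36, 551/6]
= [118, 33, 92]

(1,3) stack=L1,L2,L3,L4; from [0,0,0]:
+L1 (α=3/8) → [3/8, 273/8, 141/4]
+L2 (α=2/3) → [2195/24, 769/24, 287/4]
+L3 (α=1/3) → [4235/36, 1177/36, 551/6]
+L4 (α=1/5) → [919/9, 2707/45, 1306/15]
= [102, 60, 87]

at x=1,y=0 over L1,L2,L3,L4,L5,L6:
L1 α=1: [222, 234, 9]
L2 α=1/3: [614/3, 200, 91]
L3 α=3/4: [383/3, 109/2, 241/4]
L4 α=1/2: [475/3, 591/4, 717/8]
L5 α=2/7: [3329/21, 3875/28, 5073/56]
L6 α=2/3: [13703/63, 15299/84, 24449/168]
= [218, 182, 146]

query (1,1) [L1,L2,L3,L4,L5,L6] — begin 0,0,0
+L1 (α=1/2) → [81/2, 34, 83]
+L2 (α=3/4) → [579/8, 451/4, 176]
+L3 (α=3/7) → [1599/14, 1048/7, 878/7]
+L4 (α=3/5) → [4329/35, 6527/35, 2008/35]
+L5 (α=3/8) → [5337/56, 1480/7, 2281/56]
+L6 (α=3/5) → [4629/28, 5207/35, 3541/140]
→ [165, 149, 25]

(2,1) stack=L1,L2,L3,L4,L5,L6; from [0,0,0]:
+L1 (α=2/5) → [48, 68, 328/5]
+L2 (α=1/3) → [283/3, 103, 1771/15]
+L3 (α=1/5) → [1513/15, 589/5, 8344/75]
+L4 (α=1/6) → [899/9, 679/6, 12109/90]
+L5 (α=1/7) → [2458/21, 720/7, 13744/105]
+L6 (α=3/4) → [1969/21, 2421/28, 36109/420]
= [94, 86, 86]


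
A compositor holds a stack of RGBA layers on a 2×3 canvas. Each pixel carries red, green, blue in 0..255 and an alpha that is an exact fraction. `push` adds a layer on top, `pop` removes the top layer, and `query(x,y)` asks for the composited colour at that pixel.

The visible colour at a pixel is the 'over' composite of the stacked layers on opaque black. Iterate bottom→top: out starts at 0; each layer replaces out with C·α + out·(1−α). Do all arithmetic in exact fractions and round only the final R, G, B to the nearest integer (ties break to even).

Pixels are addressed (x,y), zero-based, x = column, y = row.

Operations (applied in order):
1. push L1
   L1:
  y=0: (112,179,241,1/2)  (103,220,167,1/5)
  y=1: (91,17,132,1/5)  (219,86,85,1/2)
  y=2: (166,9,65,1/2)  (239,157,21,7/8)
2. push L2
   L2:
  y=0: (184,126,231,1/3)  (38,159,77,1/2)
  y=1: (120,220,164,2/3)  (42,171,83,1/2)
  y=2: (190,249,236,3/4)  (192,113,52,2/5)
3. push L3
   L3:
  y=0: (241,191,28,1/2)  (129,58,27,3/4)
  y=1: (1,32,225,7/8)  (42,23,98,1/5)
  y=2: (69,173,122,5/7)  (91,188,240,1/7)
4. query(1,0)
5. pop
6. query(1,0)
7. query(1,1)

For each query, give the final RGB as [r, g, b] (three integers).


query (1,0) [L1,L2,L3] — begin 0,0,0
L1 α=1/5: [103/5, 44, 167/5]
L2 α=1/2: [293/10, 203/2, 276/5]
L3 α=3/4: [4163/40, 551/8, 681/20]
rounded: [104, 69, 34]

query (1,0) [L1,L2] — begin 0,0,0
after L1 α=1/5: [103/5, 44, 167/5]
after L2 α=1/2: [293/10, 203/2, 276/5]
→ [29, 102, 55]

(1,1) stack=L1,L2; from [0,0,0]:
after L1 α=1/2: [219/2, 43, 85/2]
after L2 α=1/2: [303/4, 107, 251/4]
→ [76, 107, 63]


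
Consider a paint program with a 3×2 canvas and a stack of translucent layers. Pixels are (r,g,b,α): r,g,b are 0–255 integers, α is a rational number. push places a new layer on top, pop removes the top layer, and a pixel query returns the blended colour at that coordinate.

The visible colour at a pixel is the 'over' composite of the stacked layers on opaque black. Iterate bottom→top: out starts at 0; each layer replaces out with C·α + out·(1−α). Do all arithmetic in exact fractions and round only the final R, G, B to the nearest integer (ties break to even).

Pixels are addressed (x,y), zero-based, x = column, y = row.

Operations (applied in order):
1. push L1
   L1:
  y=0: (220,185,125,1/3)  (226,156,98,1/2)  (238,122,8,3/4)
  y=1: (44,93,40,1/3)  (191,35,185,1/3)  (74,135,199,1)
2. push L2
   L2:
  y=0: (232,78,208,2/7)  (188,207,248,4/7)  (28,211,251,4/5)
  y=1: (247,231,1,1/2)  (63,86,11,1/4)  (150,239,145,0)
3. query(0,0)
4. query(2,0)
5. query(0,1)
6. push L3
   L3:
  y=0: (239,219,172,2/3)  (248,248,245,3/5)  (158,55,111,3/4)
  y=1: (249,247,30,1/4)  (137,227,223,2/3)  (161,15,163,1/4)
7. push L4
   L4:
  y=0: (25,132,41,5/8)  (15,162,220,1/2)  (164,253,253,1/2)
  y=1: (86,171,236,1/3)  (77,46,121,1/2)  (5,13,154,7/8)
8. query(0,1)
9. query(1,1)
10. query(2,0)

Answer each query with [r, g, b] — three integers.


query (0,0) [L1,L2] — begin 0,0,0
after L1 α=1/3: [220/3, 185/3, 125/3]
after L2 α=2/7: [356/3, 199/3, 1873/21]
→ [119, 66, 89]

query (2,0) [L1,L2] — begin 0,0,0
L1 α=3/4: [357/2, 183/2, 6]
L2 α=4/5: [581/10, 1871/10, 202]
rounded: [58, 187, 202]

(0,1) stack=L1,L2; from [0,0,0]:
L1 α=1/3: [44/3, 31, 40/3]
L2 α=1/2: [785/6, 131, 43/6]
rounded: [131, 131, 7]

query (0,1) [L1,L2,L3,L4] — begin 0,0,0
+L1 (α=1/3) → [44/3, 31, 40/3]
+L2 (α=1/2) → [785/6, 131, 43/6]
+L3 (α=1/4) → [1283/8, 160, 103/8]
+L4 (α=1/3) → [1627/12, 491/3, 349/4]
rounded: [136, 164, 87]

at x=1,y=1 over L1,L2,L3,L4:
+L1 (α=1/3) → [191/3, 35/3, 185/3]
+L2 (α=1/4) → [127/2, 121/4, 49]
+L3 (α=2/3) → [225/2, 1937/12, 165]
+L4 (α=1/2) → [379/4, 2489/24, 143]
rounded: [95, 104, 143]

(2,0) stack=L1,L2,L3,L4; from [0,0,0]:
L1 α=3/4: [357/2, 183/2, 6]
L2 α=4/5: [581/10, 1871/10, 202]
L3 α=3/4: [5321/40, 3521/40, 535/4]
L4 α=1/2: [11881/80, 13641/80, 1547/8]
= [149, 171, 193]


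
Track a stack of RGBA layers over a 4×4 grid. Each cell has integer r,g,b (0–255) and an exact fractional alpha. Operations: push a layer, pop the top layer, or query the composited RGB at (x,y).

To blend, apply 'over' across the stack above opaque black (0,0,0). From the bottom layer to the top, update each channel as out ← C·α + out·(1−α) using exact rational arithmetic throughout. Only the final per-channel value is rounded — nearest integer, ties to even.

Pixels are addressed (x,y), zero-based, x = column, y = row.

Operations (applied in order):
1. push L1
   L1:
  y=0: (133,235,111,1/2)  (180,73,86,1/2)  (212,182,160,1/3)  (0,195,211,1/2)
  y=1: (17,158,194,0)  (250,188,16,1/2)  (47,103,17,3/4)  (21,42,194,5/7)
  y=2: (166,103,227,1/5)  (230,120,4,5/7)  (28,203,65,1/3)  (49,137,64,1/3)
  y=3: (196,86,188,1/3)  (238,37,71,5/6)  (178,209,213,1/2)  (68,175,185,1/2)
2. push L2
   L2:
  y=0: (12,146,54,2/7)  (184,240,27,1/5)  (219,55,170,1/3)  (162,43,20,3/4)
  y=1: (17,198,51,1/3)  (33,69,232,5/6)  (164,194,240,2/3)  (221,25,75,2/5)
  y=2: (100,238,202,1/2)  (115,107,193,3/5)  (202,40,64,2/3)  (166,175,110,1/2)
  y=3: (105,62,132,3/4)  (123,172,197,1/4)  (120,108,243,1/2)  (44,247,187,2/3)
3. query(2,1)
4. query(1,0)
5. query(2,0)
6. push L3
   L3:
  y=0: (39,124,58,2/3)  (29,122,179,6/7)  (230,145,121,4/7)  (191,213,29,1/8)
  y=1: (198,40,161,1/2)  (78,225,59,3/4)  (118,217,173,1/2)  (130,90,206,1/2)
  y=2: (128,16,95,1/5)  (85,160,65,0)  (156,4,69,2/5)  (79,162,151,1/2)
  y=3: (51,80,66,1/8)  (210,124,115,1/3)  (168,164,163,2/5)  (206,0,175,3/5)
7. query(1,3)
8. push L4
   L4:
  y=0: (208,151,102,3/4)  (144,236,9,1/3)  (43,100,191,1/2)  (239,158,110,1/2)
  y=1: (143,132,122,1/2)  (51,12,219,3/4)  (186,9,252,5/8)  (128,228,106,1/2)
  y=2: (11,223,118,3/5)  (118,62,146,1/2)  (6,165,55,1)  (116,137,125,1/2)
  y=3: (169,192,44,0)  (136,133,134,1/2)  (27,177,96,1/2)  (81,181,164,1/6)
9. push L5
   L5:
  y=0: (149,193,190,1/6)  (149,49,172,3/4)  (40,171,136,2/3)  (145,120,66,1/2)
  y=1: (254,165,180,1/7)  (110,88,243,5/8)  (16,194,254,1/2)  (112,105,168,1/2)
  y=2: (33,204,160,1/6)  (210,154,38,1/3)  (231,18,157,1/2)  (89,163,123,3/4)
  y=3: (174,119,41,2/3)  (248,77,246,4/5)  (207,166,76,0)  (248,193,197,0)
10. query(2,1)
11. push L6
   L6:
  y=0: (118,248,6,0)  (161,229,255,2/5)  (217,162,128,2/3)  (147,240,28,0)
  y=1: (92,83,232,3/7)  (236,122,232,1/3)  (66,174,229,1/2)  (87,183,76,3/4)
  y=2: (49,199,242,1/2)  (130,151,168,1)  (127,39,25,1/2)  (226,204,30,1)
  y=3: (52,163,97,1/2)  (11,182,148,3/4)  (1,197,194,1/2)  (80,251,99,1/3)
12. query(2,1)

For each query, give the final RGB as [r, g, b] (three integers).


at x=2,y=1 over L1,L2:
+L1 (α=3/4) → [141/4, 309/4, 51/4]
+L2 (α=2/3) → [1453/12, 1861/12, 657/4]
rounded: [121, 155, 164]

query (1,0) [L1,L2] — begin 0,0,0
L1 α=1/2: [90, 73/2, 43]
L2 α=1/5: [544/5, 386/5, 199/5]
rounded: [109, 77, 40]

at x=2,y=0 over L1,L2:
+L1 (α=1/3) → [212/3, 182/3, 160/3]
+L2 (α=1/3) → [1081/9, 529/9, 830/9]
rounded: [120, 59, 92]

query (1,3) [L1,L2,L3] — begin 0,0,0
+L1 (α=5/6) → [595/3, 185/6, 355/6]
+L2 (α=1/4) → [359/2, 529/8, 749/8]
+L3 (α=1/3) → [569/3, 1025/12, 403/4]
rounded: [190, 85, 101]

(2,1) stack=L1,L2,L3,L4,L5; from [0,0,0]:
after L1 α=3/4: [141/4, 309/4, 51/4]
after L2 α=2/3: [1453/12, 1861/12, 657/4]
after L3 α=1/2: [2869/24, 4465/24, 1349/8]
after L4 α=5/8: [10309/64, 4825/64, 14127/64]
after L5 α=1/2: [11333/128, 17241/128, 30383/128]
rounded: [89, 135, 237]

at x=2,y=1 over L1,L2,L3,L4,L5,L6:
L1 α=3/4: [141/4, 309/4, 51/4]
L2 α=2/3: [1453/12, 1861/12, 657/4]
L3 α=1/2: [2869/24, 4465/24, 1349/8]
L4 α=5/8: [10309/64, 4825/64, 14127/64]
L5 α=1/2: [11333/128, 17241/128, 30383/128]
L6 α=1/2: [19781/256, 39513/256, 59695/256]
→ [77, 154, 233]


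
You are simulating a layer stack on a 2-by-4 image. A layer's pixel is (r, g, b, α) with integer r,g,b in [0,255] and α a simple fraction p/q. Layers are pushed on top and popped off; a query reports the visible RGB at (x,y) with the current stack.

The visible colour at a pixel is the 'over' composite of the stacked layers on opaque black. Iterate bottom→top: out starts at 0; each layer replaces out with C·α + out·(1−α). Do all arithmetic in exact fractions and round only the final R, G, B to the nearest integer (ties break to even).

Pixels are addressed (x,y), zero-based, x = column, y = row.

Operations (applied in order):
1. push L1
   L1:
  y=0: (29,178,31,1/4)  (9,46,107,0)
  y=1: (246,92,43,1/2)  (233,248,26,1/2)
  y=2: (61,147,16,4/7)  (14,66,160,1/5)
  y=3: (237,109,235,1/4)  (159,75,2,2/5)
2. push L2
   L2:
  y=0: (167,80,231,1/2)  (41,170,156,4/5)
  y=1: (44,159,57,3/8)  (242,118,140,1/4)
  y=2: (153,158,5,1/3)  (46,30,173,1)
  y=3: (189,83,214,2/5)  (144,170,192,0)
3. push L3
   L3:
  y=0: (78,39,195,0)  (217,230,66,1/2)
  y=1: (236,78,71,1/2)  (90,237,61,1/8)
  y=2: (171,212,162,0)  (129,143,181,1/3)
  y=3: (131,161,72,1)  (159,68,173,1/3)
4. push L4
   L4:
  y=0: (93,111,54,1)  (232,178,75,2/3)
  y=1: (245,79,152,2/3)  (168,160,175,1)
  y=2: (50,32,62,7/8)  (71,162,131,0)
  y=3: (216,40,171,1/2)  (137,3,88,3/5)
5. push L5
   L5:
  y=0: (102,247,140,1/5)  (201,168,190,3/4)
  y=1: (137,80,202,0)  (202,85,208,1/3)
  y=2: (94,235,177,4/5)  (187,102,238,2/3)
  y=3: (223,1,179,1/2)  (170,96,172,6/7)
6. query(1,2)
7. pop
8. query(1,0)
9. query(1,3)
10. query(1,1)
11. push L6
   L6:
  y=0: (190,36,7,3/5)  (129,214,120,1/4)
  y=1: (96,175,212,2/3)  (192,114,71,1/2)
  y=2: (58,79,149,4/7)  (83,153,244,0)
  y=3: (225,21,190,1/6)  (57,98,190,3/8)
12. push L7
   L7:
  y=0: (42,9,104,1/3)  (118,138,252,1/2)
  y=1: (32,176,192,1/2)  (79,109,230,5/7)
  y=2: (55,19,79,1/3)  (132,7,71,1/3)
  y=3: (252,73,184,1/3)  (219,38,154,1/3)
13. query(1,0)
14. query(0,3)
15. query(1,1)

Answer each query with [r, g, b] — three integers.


query (1,2) [L1,L2,L3,L4,L5] — begin 0,0,0
L1 α=1/5: [14/5, 66/5, 32]
L2 α=1: [46, 30, 173]
L3 α=1/3: [221/3, 203/3, 527/3]
L4 α=0: [221/3, 203/3, 527/3]
L5 α=2/3: [1343/9, 815/9, 1955/9]
rounded: [149, 91, 217]

query (1,0) [L1,L2,L3,L4] — begin 0,0,0
L1 α=0: [0, 0, 0]
L2 α=4/5: [164/5, 136, 624/5]
L3 α=1/2: [1249/10, 183, 477/5]
L4 α=2/3: [1963/10, 539/3, 409/5]
= [196, 180, 82]

at x=1,y=3 over L1,L2,L3,L4:
after L1 α=2/5: [318/5, 30, 4/5]
after L2 α=0: [318/5, 30, 4/5]
after L3 α=1/3: [477/5, 128/3, 291/5]
after L4 α=3/5: [3009/25, 283/15, 1902/25]
= [120, 19, 76]

at x=1,y=1 over L1,L2,L3,L4:
+L1 (α=1/2) → [233/2, 124, 13]
+L2 (α=1/4) → [1183/8, 245/2, 179/4]
+L3 (α=1/8) → [9001/64, 2189/16, 1497/32]
+L4 (α=1) → [168, 160, 175]
rounded: [168, 160, 175]

at x=1,y=0 over L1,L2,L3,L4,L6,L7:
L1 α=0: [0, 0, 0]
L2 α=4/5: [164/5, 136, 624/5]
L3 α=1/2: [1249/10, 183, 477/5]
L4 α=2/3: [1963/10, 539/3, 409/5]
L6 α=1/4: [7179/40, 753/4, 1827/20]
L7 α=1/2: [11899/80, 1305/8, 6867/40]
→ [149, 163, 172]

(0,3) stack=L1,L2,L3,L4,L6,L7; from [0,0,0]:
after L1 α=1/4: [237/4, 109/4, 235/4]
after L2 α=2/5: [2223/20, 991/20, 2417/20]
after L3 α=1: [131, 161, 72]
after L4 α=1/2: [347/2, 201/2, 243/2]
after L6 α=1/6: [2185/12, 349/4, 1595/12]
after L7 α=1/3: [3697/18, 165/2, 2699/18]
rounded: [205, 82, 150]

at x=1,y=1 over L1,L2,L3,L4,L6,L7:
+L1 (α=1/2) → [233/2, 124, 13]
+L2 (α=1/4) → [1183/8, 245/2, 179/4]
+L3 (α=1/8) → [9001/64, 2189/16, 1497/32]
+L4 (α=1) → [168, 160, 175]
+L6 (α=1/2) → [180, 137, 123]
+L7 (α=5/7) → [755/7, 117, 1396/7]
→ [108, 117, 199]


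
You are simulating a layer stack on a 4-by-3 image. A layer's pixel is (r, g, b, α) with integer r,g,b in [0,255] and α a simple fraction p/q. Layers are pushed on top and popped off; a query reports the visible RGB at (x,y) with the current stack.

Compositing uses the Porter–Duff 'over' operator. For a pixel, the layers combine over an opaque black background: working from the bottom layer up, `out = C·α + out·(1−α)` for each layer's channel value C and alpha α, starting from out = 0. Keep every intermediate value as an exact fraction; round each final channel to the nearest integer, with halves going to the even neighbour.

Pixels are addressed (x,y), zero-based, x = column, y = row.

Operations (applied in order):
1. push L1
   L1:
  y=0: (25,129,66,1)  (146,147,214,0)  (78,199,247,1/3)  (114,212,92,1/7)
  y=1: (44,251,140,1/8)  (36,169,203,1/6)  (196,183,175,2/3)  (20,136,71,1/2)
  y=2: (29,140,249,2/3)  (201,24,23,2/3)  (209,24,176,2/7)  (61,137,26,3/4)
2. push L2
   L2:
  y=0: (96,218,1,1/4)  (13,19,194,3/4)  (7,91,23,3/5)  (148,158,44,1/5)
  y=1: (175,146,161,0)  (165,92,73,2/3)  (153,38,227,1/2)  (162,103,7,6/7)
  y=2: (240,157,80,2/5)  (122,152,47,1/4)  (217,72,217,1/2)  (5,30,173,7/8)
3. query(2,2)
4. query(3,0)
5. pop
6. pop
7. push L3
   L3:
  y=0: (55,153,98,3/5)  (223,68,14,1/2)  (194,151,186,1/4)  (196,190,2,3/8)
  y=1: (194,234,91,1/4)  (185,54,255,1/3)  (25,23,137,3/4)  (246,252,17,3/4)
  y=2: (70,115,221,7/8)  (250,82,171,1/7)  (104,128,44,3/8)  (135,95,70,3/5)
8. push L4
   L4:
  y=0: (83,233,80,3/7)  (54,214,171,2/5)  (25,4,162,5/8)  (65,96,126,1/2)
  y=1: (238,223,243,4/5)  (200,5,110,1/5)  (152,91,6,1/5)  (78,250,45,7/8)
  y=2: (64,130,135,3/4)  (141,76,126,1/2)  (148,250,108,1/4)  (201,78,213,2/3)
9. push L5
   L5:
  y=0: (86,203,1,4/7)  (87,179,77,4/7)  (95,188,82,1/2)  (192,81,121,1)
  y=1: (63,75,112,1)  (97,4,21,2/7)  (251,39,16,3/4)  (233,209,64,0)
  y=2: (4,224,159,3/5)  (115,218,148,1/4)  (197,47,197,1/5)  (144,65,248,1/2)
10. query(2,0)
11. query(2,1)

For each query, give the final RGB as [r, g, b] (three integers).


query (2,2) [L1,L2] — begin 0,0,0
after L1 α=2/7: [418/7, 48/7, 352/7]
after L2 α=1/2: [1937/14, 276/7, 1871/14]
→ [138, 39, 134]

query (3,0) [L1,L2] — begin 0,0,0
L1 α=1/7: [114/7, 212/7, 92/7]
L2 α=1/5: [1492/35, 1954/35, 676/35]
rounded: [43, 56, 19]

(2,0) stack=L3,L4,L5; from [0,0,0]:
+L3 (α=1/4) → [97/2, 151/4, 93/2]
+L4 (α=5/8) → [541/16, 533/32, 1899/16]
+L5 (α=1/2) → [2061/32, 6549/64, 3211/32]
rounded: [64, 102, 100]

(2,1) stack=L3,L4,L5; from [0,0,0]:
after L3 α=3/4: [75/4, 69/4, 411/4]
after L4 α=1/5: [227/5, 32, 417/5]
after L5 α=3/4: [998/5, 149/4, 657/20]
rounded: [200, 37, 33]


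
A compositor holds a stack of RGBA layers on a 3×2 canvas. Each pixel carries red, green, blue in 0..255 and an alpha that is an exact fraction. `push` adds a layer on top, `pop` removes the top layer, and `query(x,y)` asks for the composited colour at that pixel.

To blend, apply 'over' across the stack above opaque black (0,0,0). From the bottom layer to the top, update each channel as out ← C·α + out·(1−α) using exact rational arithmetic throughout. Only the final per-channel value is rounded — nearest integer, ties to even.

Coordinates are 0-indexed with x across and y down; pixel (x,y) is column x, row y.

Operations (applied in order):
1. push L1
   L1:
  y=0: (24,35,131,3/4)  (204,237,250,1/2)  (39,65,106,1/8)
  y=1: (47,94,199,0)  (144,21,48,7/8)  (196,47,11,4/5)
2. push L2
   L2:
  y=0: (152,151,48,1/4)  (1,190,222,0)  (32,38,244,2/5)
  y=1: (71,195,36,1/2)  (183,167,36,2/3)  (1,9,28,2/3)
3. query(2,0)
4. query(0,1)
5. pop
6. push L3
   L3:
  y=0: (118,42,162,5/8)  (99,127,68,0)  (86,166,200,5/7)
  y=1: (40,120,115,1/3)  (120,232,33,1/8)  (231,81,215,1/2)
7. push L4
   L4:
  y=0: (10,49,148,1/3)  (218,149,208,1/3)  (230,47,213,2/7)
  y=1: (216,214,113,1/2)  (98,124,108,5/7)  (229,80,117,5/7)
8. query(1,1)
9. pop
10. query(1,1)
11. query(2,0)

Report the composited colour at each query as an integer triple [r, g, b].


at x=2,y=0 over L1,L2:
L1 α=1/8: [39/8, 65/8, 53/4]
L2 α=2/5: [629/40, 803/40, 2111/20]
rounded: [16, 20, 106]

at x=0,y=1 over L1,L2:
+L1 (α=0) → [0, 0, 0]
+L2 (α=1/2) → [71/2, 195/2, 18]
= [36, 98, 18]

(1,1) stack=L1,L3,L4; from [0,0,0]:
L1 α=7/8: [126, 147/8, 42]
L3 α=1/8: [501/4, 2885/64, 327/8]
L4 α=5/7: [1481/14, 22725/224, 2487/28]
→ [106, 101, 89]

(1,1) stack=L1,L3; from [0,0,0]:
after L1 α=7/8: [126, 147/8, 42]
after L3 α=1/8: [501/4, 2885/64, 327/8]
→ [125, 45, 41]

query (2,0) [L1,L3] — begin 0,0,0
after L1 α=1/8: [39/8, 65/8, 53/4]
after L3 α=5/7: [1759/28, 3385/28, 2053/14]
→ [63, 121, 147]


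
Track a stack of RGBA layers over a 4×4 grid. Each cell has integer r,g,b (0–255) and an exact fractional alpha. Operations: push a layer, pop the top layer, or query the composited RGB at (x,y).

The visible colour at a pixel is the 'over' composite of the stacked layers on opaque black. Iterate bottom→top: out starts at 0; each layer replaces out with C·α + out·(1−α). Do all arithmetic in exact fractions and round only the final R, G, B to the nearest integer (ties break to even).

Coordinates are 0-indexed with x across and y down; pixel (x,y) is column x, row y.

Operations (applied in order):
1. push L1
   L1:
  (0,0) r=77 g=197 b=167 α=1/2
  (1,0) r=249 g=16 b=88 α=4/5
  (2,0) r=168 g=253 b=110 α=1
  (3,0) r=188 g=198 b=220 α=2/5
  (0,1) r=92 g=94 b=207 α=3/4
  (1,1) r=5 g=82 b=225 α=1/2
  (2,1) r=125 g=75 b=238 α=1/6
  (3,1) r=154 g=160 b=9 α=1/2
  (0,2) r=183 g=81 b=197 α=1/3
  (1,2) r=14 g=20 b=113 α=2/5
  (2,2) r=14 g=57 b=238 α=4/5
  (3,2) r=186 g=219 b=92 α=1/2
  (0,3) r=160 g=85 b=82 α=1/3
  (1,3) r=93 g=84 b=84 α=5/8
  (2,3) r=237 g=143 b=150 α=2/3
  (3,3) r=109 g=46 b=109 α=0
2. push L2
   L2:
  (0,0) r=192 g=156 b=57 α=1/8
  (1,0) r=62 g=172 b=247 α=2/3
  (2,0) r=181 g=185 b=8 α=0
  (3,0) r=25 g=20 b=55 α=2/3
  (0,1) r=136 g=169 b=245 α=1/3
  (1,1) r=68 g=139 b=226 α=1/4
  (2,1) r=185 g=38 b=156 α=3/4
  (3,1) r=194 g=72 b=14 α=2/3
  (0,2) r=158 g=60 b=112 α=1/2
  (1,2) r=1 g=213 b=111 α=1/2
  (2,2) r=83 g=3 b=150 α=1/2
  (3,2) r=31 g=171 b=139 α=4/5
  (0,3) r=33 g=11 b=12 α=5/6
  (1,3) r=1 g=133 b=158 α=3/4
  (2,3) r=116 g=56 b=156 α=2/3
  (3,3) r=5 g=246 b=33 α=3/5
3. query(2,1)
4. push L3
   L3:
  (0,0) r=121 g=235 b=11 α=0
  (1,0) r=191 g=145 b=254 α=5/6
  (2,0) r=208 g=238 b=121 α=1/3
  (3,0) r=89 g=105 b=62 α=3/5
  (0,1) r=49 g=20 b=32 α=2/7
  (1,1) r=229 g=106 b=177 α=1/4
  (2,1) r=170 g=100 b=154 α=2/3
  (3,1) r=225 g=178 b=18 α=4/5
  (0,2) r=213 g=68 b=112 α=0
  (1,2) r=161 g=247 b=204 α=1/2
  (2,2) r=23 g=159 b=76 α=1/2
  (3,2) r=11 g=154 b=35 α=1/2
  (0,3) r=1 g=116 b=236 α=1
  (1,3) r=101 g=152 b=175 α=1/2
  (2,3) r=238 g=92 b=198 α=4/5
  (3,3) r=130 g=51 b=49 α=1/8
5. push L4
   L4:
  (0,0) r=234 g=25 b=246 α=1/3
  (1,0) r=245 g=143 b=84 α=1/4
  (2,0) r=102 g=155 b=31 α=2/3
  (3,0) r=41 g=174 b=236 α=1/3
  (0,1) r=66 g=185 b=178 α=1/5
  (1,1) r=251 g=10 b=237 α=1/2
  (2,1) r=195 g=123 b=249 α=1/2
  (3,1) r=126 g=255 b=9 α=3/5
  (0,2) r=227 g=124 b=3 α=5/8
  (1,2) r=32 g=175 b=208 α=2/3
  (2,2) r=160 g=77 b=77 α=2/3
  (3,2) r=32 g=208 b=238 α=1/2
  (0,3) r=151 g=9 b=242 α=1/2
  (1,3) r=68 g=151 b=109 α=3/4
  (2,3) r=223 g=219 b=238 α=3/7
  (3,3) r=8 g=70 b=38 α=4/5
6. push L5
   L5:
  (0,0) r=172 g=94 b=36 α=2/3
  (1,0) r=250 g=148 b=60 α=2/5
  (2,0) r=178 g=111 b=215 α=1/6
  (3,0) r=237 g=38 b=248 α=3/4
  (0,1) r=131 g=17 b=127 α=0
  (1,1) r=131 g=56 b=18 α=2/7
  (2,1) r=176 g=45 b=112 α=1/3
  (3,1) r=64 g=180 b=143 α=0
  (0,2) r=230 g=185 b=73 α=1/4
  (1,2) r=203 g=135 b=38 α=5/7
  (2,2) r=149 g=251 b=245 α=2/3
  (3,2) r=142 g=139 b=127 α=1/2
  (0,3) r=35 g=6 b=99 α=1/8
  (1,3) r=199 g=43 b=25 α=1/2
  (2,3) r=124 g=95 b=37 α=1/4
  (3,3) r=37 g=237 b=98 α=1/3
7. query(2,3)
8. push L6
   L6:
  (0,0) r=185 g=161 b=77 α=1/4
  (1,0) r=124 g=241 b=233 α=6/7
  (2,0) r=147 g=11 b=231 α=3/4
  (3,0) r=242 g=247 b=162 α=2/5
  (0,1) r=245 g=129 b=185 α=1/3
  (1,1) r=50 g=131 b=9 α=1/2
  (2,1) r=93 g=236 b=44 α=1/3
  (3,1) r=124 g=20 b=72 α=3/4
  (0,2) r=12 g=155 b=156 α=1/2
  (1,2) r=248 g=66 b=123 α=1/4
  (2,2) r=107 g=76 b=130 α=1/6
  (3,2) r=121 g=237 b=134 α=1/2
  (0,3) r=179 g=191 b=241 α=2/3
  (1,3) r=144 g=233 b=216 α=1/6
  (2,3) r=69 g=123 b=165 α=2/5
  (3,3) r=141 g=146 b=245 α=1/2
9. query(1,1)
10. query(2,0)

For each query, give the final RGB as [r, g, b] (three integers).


(2,1) stack=L1,L2; from [0,0,0]:
L1 α=1/6: [125/6, 25/2, 119/3]
L2 α=3/4: [3455/24, 253/8, 1523/12]
→ [144, 32, 127]

query (2,3) [L1,L2,L3,L4,L5] — begin 0,0,0
after L1 α=2/3: [158, 286/3, 100]
after L2 α=2/3: [130, 622/9, 412/3]
after L3 α=4/5: [1082/5, 3934/45, 2788/15]
after L4 α=3/7: [7673/35, 45301/315, 21862/105]
after L5 α=1/4: [27359/140, 13819/105, 23157/140]
→ [195, 132, 165]

query (1,1) [L1,L2,L3,L4,L5,L6] — begin 0,0,0
L1 α=1/2: [5/2, 41, 225/2]
L2 α=1/4: [151/8, 131/2, 1127/8]
L3 α=1/4: [2285/32, 605/8, 4797/32]
L4 α=1/2: [10317/64, 685/16, 12381/64]
L5 α=2/7: [68353/448, 5217/112, 64209/448]
L6 α=1/2: [90753/896, 19889/224, 68241/896]
= [101, 89, 76]

query (2,0) [L1,L2,L3,L4,L5,L6] — begin 0,0,0
after L1 α=1: [168, 253, 110]
after L2 α=0: [168, 253, 110]
after L3 α=1/3: [544/3, 248, 341/3]
after L4 α=2/3: [1156/9, 186, 527/9]
after L5 α=1/6: [3691/27, 347/2, 2285/27]
after L6 α=3/4: [7799/54, 413/8, 5249/27]
rounded: [144, 52, 194]
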